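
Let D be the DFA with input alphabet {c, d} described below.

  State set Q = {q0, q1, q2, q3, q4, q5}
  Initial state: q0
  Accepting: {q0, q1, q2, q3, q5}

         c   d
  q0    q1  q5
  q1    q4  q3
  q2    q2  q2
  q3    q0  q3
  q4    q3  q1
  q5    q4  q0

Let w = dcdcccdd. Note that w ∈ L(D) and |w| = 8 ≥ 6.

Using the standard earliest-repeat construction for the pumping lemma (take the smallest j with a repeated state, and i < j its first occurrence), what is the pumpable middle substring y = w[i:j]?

dc

Run of D on w = d c d c c c d d:
  step 0: q0  (start)
  step 1: q5  (read d: q0→q5)
  step 2: q4  (read c: q5→q4)
  step 3: q1  (read d: q4→q1)
  step 4: q4  (read c: q1→q4)   ← first repeat (q4 seen earlier)
  step 5: q3  (read c: q4→q3)
  step 6: q0  (read c: q3→q0)
  step 7: q5  (read d: q0→q5)
  step 8: q0  (read d: q5→q0)

So i = 2, j = 4, giving x = w[0:2] = dc, y = w[2:4] = dc, z = w[4:8] = ccdd.
Check: |xy| = 4 ≤ 6 and |y| = 2 ≥ 1. Reading y takes D from q4 back to q4, so every xyⁱz is accepted.
With |Q| = 6, pigeonhole forces a state repeat no later than step 6; the substring read between the first and second visits to that state can be pumped.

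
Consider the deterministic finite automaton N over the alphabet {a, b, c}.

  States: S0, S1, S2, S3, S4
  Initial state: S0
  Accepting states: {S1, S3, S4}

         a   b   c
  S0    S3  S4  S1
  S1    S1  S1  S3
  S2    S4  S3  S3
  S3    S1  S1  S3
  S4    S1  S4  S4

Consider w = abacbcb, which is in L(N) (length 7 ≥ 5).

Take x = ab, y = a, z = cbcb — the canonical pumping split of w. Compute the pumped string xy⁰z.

xy⁰z = xz = ab·cbcb = abcbcb.
Reading y = a takes N from S1 back to S1, so after x the machine is still in S1, and z then leads to the accepting state S1. Hence abcbcb ∈ L(N).

abcbcb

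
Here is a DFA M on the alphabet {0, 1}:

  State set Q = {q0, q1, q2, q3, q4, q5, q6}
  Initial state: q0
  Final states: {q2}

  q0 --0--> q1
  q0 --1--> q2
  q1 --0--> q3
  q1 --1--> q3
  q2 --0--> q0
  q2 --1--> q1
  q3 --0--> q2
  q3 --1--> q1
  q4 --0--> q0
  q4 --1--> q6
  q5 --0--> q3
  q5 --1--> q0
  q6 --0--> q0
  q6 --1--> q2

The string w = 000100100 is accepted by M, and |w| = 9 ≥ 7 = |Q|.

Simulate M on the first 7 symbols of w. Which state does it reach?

q1

State sequence: q0 -0-> q1 -0-> q3 -0-> q2 -1-> q1 -0-> q3 -0-> q2 -1-> q1

After reading 7 characters, M is in state q1.
(This kind of state-tracing is the core of the pumping-lemma construction: with 7 states, pigeonhole forces a repeat within the first 7 steps.)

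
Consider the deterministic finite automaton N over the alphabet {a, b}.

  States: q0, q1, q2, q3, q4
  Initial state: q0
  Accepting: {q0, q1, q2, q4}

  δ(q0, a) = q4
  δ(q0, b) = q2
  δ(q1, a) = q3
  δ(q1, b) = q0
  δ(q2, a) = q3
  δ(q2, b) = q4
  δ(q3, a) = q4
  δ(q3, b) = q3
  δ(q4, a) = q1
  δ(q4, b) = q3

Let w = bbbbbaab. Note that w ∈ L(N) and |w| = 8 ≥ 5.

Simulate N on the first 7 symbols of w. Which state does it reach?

Run of N on the first 7 characters of w = b b b b b a a:
  step 0: q0  (start)
  step 1: q2  (read b: q0→q2)
  step 2: q4  (read b: q2→q4)
  step 3: q3  (read b: q4→q3)
  step 4: q3  (read b: q3→q3)
  step 5: q3  (read b: q3→q3)
  step 6: q4  (read a: q3→q4)
  step 7: q1  (read a: q4→q1)

After reading 7 characters, N is in state q1.

q1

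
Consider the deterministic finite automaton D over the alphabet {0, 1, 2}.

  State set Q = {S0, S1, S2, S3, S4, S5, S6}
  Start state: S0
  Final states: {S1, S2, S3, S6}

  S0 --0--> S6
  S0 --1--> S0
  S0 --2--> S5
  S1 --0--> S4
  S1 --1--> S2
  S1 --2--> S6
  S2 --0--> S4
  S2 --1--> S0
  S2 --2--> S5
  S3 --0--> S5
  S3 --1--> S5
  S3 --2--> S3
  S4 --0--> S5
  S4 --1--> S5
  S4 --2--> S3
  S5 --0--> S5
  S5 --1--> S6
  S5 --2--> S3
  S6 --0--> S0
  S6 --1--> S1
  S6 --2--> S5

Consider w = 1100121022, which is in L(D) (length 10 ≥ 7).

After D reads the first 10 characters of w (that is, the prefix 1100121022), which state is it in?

S3

Run of D on the first 10 characters of w = 1 1 0 0 1 2 1 0 2 2:
  step 0: S0  (start)
  step 1: S0  (read 1: S0→S0)
  step 2: S0  (read 1: S0→S0)
  step 3: S6  (read 0: S0→S6)
  step 4: S0  (read 0: S6→S0)
  step 5: S0  (read 1: S0→S0)
  step 6: S5  (read 2: S0→S5)
  step 7: S6  (read 1: S5→S6)
  step 8: S0  (read 0: S6→S0)
  step 9: S5  (read 2: S0→S5)
  step 10: S3  (read 2: S5→S3)

After reading 10 characters, D is in state S3.
(This kind of state-tracing is the core of the pumping-lemma construction: with 7 states, pigeonhole forces a repeat within the first 7 steps.)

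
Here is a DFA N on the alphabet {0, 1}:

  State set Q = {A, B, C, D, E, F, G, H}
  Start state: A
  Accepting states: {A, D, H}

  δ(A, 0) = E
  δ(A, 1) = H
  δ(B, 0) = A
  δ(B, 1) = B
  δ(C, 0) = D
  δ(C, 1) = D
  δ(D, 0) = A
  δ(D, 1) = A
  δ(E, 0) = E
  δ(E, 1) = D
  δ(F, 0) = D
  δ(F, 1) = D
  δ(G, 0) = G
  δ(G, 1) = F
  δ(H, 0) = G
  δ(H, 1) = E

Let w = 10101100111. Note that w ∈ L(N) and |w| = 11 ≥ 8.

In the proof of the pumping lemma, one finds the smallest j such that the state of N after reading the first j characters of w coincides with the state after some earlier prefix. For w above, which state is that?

Run of N on w = 1 0 1 0 1 1 0 0 1 1 1:
  step 0: A  (start)
  step 1: H  (read 1: A→H)
  step 2: G  (read 0: H→G)
  step 3: F  (read 1: G→F)
  step 4: D  (read 0: F→D)
  step 5: A  (read 1: D→A)   ← first repeat (A seen earlier)
  step 6: H  (read 1: A→H)
  step 7: G  (read 0: H→G)
  step 8: G  (read 0: G→G)
  step 9: F  (read 1: G→F)
  step 10: D  (read 1: F→D)
  step 11: A  (read 1: D→A)

The earliest repeat is at step j = 5: N is in A, which it already visited at step i = 0.
The DFA has 8 states, so the proof of the pumping lemma guarantees a repeated state among the first 8+1 visited; the segment between the two visits is the pumpable y.

A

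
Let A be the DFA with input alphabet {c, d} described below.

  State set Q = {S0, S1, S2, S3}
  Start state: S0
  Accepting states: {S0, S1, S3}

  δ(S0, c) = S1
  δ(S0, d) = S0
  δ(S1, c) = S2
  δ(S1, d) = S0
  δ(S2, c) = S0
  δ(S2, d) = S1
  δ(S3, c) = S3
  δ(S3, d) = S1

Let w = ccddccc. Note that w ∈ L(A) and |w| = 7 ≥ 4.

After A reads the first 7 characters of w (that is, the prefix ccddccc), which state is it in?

Run of A on the first 7 characters of w = c c d d c c c:
  step 0: S0  (start)
  step 1: S1  (read c: S0→S1)
  step 2: S2  (read c: S1→S2)
  step 3: S1  (read d: S2→S1)
  step 4: S0  (read d: S1→S0)
  step 5: S1  (read c: S0→S1)
  step 6: S2  (read c: S1→S2)
  step 7: S0  (read c: S2→S0)

After reading 7 characters, A is in state S0.
(This kind of state-tracing is the core of the pumping-lemma construction: with 4 states, pigeonhole forces a repeat within the first 4 steps.)

S0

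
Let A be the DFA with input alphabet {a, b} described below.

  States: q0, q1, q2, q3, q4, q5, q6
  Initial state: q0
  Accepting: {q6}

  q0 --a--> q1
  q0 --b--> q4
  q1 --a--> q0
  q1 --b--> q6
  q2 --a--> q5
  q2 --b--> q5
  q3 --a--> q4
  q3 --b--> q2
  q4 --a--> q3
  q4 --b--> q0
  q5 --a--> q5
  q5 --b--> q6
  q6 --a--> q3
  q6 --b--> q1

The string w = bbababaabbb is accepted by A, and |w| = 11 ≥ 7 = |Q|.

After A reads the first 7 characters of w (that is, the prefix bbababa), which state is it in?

q5

State sequence: q0 -b-> q4 -b-> q0 -a-> q1 -b-> q6 -a-> q3 -b-> q2 -a-> q5

After reading 7 characters, A is in state q5.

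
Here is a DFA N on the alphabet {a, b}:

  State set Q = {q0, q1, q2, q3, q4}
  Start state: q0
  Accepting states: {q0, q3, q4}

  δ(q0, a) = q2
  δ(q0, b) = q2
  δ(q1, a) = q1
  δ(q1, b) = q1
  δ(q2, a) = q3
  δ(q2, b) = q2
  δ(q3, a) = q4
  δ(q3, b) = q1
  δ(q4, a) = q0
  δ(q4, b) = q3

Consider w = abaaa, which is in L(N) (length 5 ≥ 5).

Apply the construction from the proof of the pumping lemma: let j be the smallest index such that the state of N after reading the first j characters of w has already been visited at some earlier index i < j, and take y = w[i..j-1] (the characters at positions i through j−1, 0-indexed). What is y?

b

State sequence: q0 -a-> q2 -b-> q2 -a-> q3 -a-> q4 -a-> q0
First repeat at step 2: q2 was already visited.

So i = 1, j = 2, giving x = w[0:1] = a, y = w[1:2] = b, z = w[2:5] = aaa.
Check: |xy| = 2 ≤ 5 and |y| = 1 ≥ 1. Reading y takes N from q2 back to q2, so every xyⁱz is accepted.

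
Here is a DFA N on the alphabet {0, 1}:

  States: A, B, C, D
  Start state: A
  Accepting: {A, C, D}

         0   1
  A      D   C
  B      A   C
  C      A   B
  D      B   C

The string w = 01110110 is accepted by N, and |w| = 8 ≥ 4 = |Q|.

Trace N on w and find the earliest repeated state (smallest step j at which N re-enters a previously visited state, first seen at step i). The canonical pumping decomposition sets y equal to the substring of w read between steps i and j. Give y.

State sequence: A -0-> D -1-> C -1-> B -1-> C -0-> A -1-> C -1-> B -0-> A
First repeat at step 4: C was already visited.

So i = 2, j = 4, giving x = w[0:2] = 01, y = w[2:4] = 11, z = w[4:8] = 0110.
Check: |xy| = 4 ≤ 4 and |y| = 2 ≥ 1. Reading y takes N from C back to C, so every xyⁱz is accepted.

11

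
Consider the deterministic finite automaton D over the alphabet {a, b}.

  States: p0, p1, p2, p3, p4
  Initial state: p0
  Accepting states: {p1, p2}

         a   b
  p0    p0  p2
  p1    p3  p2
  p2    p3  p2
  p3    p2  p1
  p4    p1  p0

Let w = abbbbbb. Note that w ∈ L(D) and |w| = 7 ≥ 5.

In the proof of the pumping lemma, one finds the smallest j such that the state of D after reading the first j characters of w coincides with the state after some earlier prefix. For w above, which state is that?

p0

State sequence: p0 -a-> p0 -b-> p2 -b-> p2 -b-> p2 -b-> p2 -b-> p2 -b-> p2
First repeat at step 1: p0 was already visited.

The earliest repeat is at step j = 1: D is in p0, which it already visited at step i = 0.
The DFA has 5 states, so the proof of the pumping lemma guarantees a repeated state among the first 5+1 visited; the segment between the two visits is the pumpable y.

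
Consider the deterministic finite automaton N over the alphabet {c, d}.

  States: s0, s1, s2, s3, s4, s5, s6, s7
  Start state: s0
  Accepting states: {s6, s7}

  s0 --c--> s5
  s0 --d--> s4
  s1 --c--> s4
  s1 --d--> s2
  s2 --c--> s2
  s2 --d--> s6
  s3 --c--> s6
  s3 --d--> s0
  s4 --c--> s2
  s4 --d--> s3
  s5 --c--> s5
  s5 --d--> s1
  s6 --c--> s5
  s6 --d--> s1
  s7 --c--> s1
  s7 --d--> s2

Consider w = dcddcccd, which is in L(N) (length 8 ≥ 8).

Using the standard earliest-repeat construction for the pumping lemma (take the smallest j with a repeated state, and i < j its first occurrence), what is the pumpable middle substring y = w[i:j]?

cddc

Run of N on w = d c d d c c c d:
  step 0: s0  (start)
  step 1: s4  (read d: s0→s4)
  step 2: s2  (read c: s4→s2)
  step 3: s6  (read d: s2→s6)
  step 4: s1  (read d: s6→s1)
  step 5: s4  (read c: s1→s4)   ← first repeat (s4 seen earlier)
  step 6: s2  (read c: s4→s2)
  step 7: s2  (read c: s2→s2)
  step 8: s6  (read d: s2→s6)

So i = 1, j = 5, giving x = w[0:1] = d, y = w[1:5] = cddc, z = w[5:8] = ccd.
Check: |xy| = 5 ≤ 8 and |y| = 4 ≥ 1. Reading y takes N from s4 back to s4, so every xyⁱz is accepted.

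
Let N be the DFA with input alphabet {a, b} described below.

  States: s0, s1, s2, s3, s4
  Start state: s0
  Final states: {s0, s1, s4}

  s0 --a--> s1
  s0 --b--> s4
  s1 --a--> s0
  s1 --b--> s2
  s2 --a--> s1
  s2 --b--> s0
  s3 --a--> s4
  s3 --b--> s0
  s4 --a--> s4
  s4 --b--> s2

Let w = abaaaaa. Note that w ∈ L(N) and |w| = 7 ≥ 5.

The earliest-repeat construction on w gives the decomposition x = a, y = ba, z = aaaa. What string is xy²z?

ababaaaaa

xy^2z = a·ba·ba·aaaa = ababaaaaa.
Reading y = ba takes N from s1 back to s1, so after x·y·y the machine is still in s1, and z then leads to the accepting state s1. Hence ababaaaaa ∈ L(N).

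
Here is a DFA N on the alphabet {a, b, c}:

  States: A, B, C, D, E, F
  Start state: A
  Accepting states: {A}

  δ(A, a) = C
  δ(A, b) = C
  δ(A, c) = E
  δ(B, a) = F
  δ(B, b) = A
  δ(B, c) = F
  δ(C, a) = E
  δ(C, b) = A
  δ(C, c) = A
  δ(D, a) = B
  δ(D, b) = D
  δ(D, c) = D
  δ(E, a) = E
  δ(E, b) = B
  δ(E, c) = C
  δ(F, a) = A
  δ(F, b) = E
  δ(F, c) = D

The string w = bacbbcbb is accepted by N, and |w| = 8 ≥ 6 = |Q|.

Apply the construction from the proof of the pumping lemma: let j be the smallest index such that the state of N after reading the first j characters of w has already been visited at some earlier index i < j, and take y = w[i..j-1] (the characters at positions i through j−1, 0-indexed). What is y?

State sequence: A -b-> C -a-> E -c-> C -b-> A -b-> C -c-> A -b-> C -b-> A
First repeat at step 3: C was already visited.

So i = 1, j = 3, giving x = w[0:1] = b, y = w[1:3] = ac, z = w[3:8] = bbcbb.
Check: |xy| = 3 ≤ 6 and |y| = 2 ≥ 1. Reading y takes N from C back to C, so every xyⁱz is accepted.

ac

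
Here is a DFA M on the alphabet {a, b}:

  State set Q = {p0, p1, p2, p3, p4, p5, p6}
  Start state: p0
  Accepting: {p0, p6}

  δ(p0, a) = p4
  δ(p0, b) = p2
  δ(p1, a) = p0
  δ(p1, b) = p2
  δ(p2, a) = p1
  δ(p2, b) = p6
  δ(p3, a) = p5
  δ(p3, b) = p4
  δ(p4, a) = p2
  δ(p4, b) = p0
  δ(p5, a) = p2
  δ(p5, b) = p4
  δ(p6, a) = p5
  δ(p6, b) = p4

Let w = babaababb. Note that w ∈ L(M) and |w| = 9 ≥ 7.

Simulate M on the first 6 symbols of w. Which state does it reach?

p2

State sequence: p0 -b-> p2 -a-> p1 -b-> p2 -a-> p1 -a-> p0 -b-> p2

After reading 6 characters, M is in state p2.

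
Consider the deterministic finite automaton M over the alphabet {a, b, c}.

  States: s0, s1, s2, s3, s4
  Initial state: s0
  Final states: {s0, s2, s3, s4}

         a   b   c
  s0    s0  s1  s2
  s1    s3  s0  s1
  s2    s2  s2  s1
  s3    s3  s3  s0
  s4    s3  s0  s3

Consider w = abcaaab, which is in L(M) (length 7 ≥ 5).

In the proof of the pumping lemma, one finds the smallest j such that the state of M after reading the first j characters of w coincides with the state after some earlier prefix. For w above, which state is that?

Run of M on w = a b c a a a b:
  step 0: s0  (start)
  step 1: s0  (read a: s0→s0)   ← first repeat (s0 seen earlier)
  step 2: s1  (read b: s0→s1)
  step 3: s1  (read c: s1→s1)
  step 4: s3  (read a: s1→s3)
  step 5: s3  (read a: s3→s3)
  step 6: s3  (read a: s3→s3)
  step 7: s3  (read b: s3→s3)

The earliest repeat is at step j = 1: M is in s0, which it already visited at step i = 0.
Since M has 5 states, any run of length ≥ 5 visits 5+1 states, so by pigeonhole some state repeats within the first 5 steps — that repeat gives the pumpable loop.

s0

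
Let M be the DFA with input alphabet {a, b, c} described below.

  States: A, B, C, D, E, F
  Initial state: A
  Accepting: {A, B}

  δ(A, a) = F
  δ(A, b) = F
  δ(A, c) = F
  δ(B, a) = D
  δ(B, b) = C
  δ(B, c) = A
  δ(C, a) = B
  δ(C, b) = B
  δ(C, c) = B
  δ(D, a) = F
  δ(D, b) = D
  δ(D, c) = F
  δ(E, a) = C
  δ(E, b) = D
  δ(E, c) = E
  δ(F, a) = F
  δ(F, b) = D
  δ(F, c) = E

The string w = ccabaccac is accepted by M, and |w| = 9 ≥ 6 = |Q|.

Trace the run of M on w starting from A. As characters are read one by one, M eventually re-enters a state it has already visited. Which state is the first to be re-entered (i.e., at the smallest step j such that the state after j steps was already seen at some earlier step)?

F

Run of M on w = c c a b a c c a c:
  step 0: A  (start)
  step 1: F  (read c: A→F)
  step 2: E  (read c: F→E)
  step 3: C  (read a: E→C)
  step 4: B  (read b: C→B)
  step 5: D  (read a: B→D)
  step 6: F  (read c: D→F)   ← first repeat (F seen earlier)
  step 7: E  (read c: F→E)
  step 8: C  (read a: E→C)
  step 9: B  (read c: C→B)

The earliest repeat is at step j = 6: M is in F, which it already visited at step i = 1.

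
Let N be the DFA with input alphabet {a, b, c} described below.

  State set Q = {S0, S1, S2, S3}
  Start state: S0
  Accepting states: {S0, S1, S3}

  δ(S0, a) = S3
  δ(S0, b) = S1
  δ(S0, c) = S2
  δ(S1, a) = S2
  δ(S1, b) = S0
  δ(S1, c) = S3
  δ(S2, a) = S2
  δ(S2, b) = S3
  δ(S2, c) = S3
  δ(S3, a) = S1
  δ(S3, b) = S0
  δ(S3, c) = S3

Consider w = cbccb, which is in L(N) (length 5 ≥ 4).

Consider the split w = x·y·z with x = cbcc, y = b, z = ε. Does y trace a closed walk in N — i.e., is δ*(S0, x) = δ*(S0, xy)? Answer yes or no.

no

State sequence: S0 -c-> S2 -b-> S3 -c-> S3 -c-> S3 -b-> S0

After x (step 4): S3. After xy (step 5): S0.
They differ (S3 ≠ S0), so y is not a cycle from the state after x; this split is not the one the pumping-lemma construction produces, and pumping y need not keep the string in L(N).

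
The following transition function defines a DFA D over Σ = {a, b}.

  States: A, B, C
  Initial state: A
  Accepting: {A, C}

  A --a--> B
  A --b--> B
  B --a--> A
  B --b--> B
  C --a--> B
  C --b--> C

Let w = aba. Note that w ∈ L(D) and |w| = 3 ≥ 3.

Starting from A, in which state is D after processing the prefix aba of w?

A

State sequence: A -a-> B -b-> B -a-> A

After reading 3 characters, D is in state A.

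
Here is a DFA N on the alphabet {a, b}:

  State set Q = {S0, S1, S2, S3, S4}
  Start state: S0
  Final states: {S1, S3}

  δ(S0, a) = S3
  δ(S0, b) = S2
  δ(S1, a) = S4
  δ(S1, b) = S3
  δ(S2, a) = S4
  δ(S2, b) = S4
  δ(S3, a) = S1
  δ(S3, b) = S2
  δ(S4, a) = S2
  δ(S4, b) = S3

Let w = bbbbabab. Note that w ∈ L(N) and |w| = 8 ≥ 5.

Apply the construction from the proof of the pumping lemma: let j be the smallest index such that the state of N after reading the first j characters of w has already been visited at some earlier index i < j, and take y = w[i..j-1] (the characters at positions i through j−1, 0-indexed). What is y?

Run of N on w = b b b b a b a b:
  step 0: S0  (start)
  step 1: S2  (read b: S0→S2)
  step 2: S4  (read b: S2→S4)
  step 3: S3  (read b: S4→S3)
  step 4: S2  (read b: S3→S2)   ← first repeat (S2 seen earlier)
  step 5: S4  (read a: S2→S4)
  step 6: S3  (read b: S4→S3)
  step 7: S1  (read a: S3→S1)
  step 8: S3  (read b: S1→S3)

So i = 1, j = 4, giving x = w[0:1] = b, y = w[1:4] = bbb, z = w[4:8] = abab.
Check: |xy| = 4 ≤ 5 and |y| = 3 ≥ 1. Reading y takes N from S2 back to S2, so every xyⁱz is accepted.
Pumping length from the standard proof: p = 5 (the number of states). The repeated state found above gives |xy| = j ≤ 5 and |y| = j − i ≥ 1.

bbb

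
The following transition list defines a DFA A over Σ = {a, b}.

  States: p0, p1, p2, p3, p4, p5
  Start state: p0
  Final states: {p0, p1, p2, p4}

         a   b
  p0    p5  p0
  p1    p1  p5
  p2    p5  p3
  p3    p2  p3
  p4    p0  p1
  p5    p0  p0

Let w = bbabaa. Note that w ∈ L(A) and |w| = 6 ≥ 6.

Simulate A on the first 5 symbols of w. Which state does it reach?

State sequence: p0 -b-> p0 -b-> p0 -a-> p5 -b-> p0 -a-> p5

After reading 5 characters, A is in state p5.

p5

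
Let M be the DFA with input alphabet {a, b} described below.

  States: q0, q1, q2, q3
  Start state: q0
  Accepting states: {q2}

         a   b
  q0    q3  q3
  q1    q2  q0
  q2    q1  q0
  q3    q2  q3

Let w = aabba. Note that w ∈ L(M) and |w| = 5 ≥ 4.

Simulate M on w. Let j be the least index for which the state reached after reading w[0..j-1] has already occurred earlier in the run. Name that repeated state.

Run of M on w = a a b b a:
  step 0: q0  (start)
  step 1: q3  (read a: q0→q3)
  step 2: q2  (read a: q3→q2)
  step 3: q0  (read b: q2→q0)   ← first repeat (q0 seen earlier)
  step 4: q3  (read b: q0→q3)
  step 5: q2  (read a: q3→q2)

The earliest repeat is at step j = 3: M is in q0, which it already visited at step i = 0.
Pumping length from the standard proof: p = 4 (the number of states). The repeated state found above gives |xy| = j ≤ 4 and |y| = j − i ≥ 1.

q0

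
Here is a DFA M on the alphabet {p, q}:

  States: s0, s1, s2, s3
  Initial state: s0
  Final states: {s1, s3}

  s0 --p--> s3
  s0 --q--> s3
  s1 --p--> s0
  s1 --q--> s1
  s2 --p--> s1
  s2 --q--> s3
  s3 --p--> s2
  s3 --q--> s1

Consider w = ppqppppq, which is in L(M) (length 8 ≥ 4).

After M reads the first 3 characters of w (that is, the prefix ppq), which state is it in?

State sequence: s0 -p-> s3 -p-> s2 -q-> s3

After reading 3 characters, M is in state s3.
(This kind of state-tracing is the core of the pumping-lemma construction: with 4 states, pigeonhole forces a repeat within the first 4 steps.)

s3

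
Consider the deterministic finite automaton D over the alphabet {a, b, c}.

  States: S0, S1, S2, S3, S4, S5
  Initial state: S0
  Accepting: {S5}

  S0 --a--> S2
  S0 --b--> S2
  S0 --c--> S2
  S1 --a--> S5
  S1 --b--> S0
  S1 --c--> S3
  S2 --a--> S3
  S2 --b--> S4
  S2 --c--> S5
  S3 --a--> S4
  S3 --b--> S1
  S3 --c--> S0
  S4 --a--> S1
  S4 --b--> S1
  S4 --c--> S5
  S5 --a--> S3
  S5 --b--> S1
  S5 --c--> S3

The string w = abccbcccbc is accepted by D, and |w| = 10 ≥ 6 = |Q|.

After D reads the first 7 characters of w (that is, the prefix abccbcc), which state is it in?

State sequence: S0 -a-> S2 -b-> S4 -c-> S5 -c-> S3 -b-> S1 -c-> S3 -c-> S0

After reading 7 characters, D is in state S0.
(This kind of state-tracing is the core of the pumping-lemma construction: with 6 states, pigeonhole forces a repeat within the first 6 steps.)

S0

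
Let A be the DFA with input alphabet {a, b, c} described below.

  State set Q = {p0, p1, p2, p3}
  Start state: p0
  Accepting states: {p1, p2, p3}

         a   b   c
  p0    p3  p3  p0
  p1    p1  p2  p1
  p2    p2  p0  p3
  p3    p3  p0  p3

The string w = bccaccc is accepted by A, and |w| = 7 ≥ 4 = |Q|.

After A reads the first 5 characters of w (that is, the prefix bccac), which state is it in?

Run of A on the first 5 characters of w = b c c a c:
  step 0: p0  (start)
  step 1: p3  (read b: p0→p3)
  step 2: p3  (read c: p3→p3)
  step 3: p3  (read c: p3→p3)
  step 4: p3  (read a: p3→p3)
  step 5: p3  (read c: p3→p3)

After reading 5 characters, A is in state p3.

p3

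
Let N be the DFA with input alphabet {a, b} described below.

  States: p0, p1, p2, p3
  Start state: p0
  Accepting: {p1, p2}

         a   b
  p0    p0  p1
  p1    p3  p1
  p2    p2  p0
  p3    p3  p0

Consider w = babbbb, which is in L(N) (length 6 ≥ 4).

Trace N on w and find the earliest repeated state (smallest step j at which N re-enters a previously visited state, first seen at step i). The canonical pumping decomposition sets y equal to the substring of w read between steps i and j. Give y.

bab

State sequence: p0 -b-> p1 -a-> p3 -b-> p0 -b-> p1 -b-> p1 -b-> p1
First repeat at step 3: p0 was already visited.

So i = 0, j = 3, giving x = w[0:0] = ε, y = w[0:3] = bab, z = w[3:6] = bbb.
Check: |xy| = 3 ≤ 4 and |y| = 3 ≥ 1. Reading y takes N from p0 back to p0, so every xyⁱz is accepted.
Since N has 4 states, any run of length ≥ 4 visits 4+1 states, so by pigeonhole some state repeats within the first 4 steps — that repeat gives the pumpable loop.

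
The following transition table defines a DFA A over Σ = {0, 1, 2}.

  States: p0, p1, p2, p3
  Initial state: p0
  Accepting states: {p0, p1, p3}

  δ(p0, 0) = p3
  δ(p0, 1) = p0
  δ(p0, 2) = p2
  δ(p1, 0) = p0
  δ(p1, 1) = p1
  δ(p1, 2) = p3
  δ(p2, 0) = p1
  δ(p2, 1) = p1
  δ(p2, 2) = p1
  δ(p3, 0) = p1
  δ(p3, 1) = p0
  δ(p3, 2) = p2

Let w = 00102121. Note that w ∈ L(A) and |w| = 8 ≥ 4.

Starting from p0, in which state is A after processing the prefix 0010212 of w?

p3

Run of A on the first 7 characters of w = 0 0 1 0 2 1 2:
  step 0: p0  (start)
  step 1: p3  (read 0: p0→p3)
  step 2: p1  (read 0: p3→p1)
  step 3: p1  (read 1: p1→p1)
  step 4: p0  (read 0: p1→p0)
  step 5: p2  (read 2: p0→p2)
  step 6: p1  (read 1: p2→p1)
  step 7: p3  (read 2: p1→p3)

After reading 7 characters, A is in state p3.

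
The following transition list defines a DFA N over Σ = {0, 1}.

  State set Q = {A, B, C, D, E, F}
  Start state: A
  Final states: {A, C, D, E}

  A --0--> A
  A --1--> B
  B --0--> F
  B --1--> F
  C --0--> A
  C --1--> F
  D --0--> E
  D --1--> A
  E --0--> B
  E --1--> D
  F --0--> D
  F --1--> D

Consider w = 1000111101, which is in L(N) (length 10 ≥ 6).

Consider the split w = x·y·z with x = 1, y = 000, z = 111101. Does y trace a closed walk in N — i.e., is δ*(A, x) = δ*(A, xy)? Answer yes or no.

Run of N on the first 4 characters of w = 1 0 0 0:
  step 0: A  (start)
  step 1: B  (read 1: A→B)
  step 2: F  (read 0: B→F)
  step 3: D  (read 0: F→D)
  step 4: E  (read 0: D→E)

After x (step 1): B. After xy (step 4): E.
They differ (B ≠ E), so y is not a cycle from the state after x; this split is not the one the pumping-lemma construction produces, and pumping y need not keep the string in L(N).

no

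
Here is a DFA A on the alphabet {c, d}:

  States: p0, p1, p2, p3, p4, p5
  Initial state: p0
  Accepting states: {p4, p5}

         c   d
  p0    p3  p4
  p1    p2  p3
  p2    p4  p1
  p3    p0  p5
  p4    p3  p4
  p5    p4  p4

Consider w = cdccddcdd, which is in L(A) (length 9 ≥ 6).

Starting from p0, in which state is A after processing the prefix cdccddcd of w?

p5

State sequence: p0 -c-> p3 -d-> p5 -c-> p4 -c-> p3 -d-> p5 -d-> p4 -c-> p3 -d-> p5

After reading 8 characters, A is in state p5.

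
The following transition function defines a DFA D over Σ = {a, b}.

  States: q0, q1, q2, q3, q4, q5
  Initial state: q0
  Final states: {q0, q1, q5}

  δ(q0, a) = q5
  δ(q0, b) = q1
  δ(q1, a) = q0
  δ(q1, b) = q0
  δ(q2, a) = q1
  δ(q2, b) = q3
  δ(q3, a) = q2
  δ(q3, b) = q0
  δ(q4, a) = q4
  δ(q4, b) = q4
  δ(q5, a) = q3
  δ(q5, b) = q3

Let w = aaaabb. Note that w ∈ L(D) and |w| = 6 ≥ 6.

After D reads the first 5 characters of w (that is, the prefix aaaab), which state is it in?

q0

Run of D on the first 5 characters of w = a a a a b:
  step 0: q0  (start)
  step 1: q5  (read a: q0→q5)
  step 2: q3  (read a: q5→q3)
  step 3: q2  (read a: q3→q2)
  step 4: q1  (read a: q2→q1)
  step 5: q0  (read b: q1→q0)

After reading 5 characters, D is in state q0.
(This kind of state-tracing is the core of the pumping-lemma construction: with 6 states, pigeonhole forces a repeat within the first 6 steps.)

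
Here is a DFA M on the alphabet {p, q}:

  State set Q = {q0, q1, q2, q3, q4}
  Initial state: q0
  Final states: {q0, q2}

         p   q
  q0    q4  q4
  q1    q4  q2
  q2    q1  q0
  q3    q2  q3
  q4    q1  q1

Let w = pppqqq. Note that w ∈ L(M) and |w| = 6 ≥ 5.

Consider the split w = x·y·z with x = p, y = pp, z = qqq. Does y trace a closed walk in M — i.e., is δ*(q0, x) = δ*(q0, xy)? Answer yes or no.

yes

Run of M on the first 3 characters of w = p p p:
  step 0: q0  (start)
  step 1: q4  (read p: q0→q4)
  step 2: q1  (read p: q4→q1)
  step 3: q4  (read p: q1→q4)

After x (step 1): q4. After xy (step 3): q4.
They match, so y = pp drives M around a cycle from q4 back to itself; pumping y any number of times keeps M in q4 before reading z, and xyⁱz ∈ L(M) for every i ≥ 0.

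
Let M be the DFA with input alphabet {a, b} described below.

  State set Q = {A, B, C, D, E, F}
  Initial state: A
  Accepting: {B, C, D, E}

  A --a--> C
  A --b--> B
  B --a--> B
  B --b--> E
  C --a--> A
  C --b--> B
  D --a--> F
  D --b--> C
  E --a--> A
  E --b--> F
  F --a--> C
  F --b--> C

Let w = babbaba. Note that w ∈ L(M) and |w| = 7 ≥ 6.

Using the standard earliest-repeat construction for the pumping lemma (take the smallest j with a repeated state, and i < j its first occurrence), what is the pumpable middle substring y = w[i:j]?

Run of M on w = b a b b a b a:
  step 0: A  (start)
  step 1: B  (read b: A→B)
  step 2: B  (read a: B→B)   ← first repeat (B seen earlier)
  step 3: E  (read b: B→E)
  step 4: F  (read b: E→F)
  step 5: C  (read a: F→C)
  step 6: B  (read b: C→B)
  step 7: B  (read a: B→B)

So i = 1, j = 2, giving x = w[0:1] = b, y = w[1:2] = a, z = w[2:7] = bbaba.
Check: |xy| = 2 ≤ 6 and |y| = 1 ≥ 1. Reading y takes M from B back to B, so every xyⁱz is accepted.

a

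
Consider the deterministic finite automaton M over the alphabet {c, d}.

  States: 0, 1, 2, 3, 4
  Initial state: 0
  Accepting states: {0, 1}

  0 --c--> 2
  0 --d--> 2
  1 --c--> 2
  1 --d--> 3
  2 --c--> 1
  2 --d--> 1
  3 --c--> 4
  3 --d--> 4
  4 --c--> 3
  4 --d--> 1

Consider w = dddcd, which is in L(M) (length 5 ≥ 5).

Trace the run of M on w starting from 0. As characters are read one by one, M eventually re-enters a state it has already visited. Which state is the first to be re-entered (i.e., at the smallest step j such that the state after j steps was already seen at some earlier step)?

Run of M on w = d d d c d:
  step 0: 0  (start)
  step 1: 2  (read d: 0→2)
  step 2: 1  (read d: 2→1)
  step 3: 3  (read d: 1→3)
  step 4: 4  (read c: 3→4)
  step 5: 1  (read d: 4→1)   ← first repeat (1 seen earlier)

The earliest repeat is at step j = 5: M is in 1, which it already visited at step i = 2.
The DFA has 5 states, so the proof of the pumping lemma guarantees a repeated state among the first 5+1 visited; the segment between the two visits is the pumpable y.

1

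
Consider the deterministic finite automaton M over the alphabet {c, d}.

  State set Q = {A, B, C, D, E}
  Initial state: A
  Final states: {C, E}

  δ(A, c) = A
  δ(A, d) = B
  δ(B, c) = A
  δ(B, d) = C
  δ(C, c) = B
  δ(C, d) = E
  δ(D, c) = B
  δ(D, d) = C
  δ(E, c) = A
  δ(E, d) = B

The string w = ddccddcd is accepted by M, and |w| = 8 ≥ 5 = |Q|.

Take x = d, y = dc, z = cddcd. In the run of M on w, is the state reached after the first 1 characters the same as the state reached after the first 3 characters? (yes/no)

Run of M on the first 3 characters of w = d d c:
  step 0: A  (start)
  step 1: B  (read d: A→B)
  step 2: C  (read d: B→C)
  step 3: B  (read c: C→B)

After x (step 1): B. After xy (step 3): B.
They match, so y = dc drives M around a cycle from B back to itself; pumping y any number of times keeps M in B before reading z, and xyⁱz ∈ L(M) for every i ≥ 0.

yes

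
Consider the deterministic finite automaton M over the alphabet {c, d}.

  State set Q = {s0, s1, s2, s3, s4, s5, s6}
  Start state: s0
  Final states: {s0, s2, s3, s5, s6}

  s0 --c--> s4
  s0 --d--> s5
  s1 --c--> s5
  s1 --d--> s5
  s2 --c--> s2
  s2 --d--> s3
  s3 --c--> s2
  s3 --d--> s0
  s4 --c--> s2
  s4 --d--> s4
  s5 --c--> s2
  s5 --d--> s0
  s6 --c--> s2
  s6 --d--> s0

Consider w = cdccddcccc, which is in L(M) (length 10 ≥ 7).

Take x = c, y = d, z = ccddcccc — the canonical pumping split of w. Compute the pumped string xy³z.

cdddccddcccc

xy^3z = c·d·d·d·ccddcccc = cdddccddcccc.
Reading y = d takes M from s4 back to s4, so after x·y·y·y the machine is still in s4, and z then leads to the accepting state s2. Hence cdddccddcccc ∈ L(M).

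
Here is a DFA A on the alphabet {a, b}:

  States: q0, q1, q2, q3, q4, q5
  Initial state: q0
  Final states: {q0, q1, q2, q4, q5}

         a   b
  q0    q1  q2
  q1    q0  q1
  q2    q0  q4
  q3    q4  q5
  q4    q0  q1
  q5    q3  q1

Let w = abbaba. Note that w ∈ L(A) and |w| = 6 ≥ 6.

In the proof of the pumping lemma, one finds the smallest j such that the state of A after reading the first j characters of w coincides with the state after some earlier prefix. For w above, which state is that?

Run of A on w = a b b a b a:
  step 0: q0  (start)
  step 1: q1  (read a: q0→q1)
  step 2: q1  (read b: q1→q1)   ← first repeat (q1 seen earlier)
  step 3: q1  (read b: q1→q1)
  step 4: q0  (read a: q1→q0)
  step 5: q2  (read b: q0→q2)
  step 6: q0  (read a: q2→q0)

The earliest repeat is at step j = 2: A is in q1, which it already visited at step i = 1.
Since A has 6 states, any run of length ≥ 6 visits 6+1 states, so by pigeonhole some state repeats within the first 6 steps — that repeat gives the pumpable loop.

q1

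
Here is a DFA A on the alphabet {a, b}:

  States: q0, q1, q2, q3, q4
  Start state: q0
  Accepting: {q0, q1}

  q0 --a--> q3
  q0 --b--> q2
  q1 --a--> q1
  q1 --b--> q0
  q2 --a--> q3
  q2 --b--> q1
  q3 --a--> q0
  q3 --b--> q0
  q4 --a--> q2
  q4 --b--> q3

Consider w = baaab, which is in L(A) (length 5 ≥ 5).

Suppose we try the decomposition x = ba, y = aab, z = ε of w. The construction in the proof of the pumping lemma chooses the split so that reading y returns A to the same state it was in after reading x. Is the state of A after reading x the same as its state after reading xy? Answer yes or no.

State sequence: q0 -b-> q2 -a-> q3 -a-> q0 -a-> q3 -b-> q0

After x (step 2): q3. After xy (step 5): q0.
They differ (q3 ≠ q0), so y is not a cycle from the state after x; this split is not the one the pumping-lemma construction produces, and pumping y need not keep the string in L(A).

no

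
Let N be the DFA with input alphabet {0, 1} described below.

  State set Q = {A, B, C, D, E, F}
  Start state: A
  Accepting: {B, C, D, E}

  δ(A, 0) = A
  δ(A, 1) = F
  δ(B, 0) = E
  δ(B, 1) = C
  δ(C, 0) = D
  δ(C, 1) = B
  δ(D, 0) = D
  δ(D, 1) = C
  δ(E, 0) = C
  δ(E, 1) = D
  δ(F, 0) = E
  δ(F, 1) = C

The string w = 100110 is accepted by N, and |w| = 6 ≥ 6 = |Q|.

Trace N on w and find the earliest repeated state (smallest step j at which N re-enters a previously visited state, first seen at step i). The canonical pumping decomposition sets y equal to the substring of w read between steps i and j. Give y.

State sequence: A -1-> F -0-> E -0-> C -1-> B -1-> C -0-> D
First repeat at step 5: C was already visited.

So i = 3, j = 5, giving x = w[0:3] = 100, y = w[3:5] = 11, z = w[5:6] = 0.
Check: |xy| = 5 ≤ 6 and |y| = 2 ≥ 1. Reading y takes N from C back to C, so every xyⁱz is accepted.

11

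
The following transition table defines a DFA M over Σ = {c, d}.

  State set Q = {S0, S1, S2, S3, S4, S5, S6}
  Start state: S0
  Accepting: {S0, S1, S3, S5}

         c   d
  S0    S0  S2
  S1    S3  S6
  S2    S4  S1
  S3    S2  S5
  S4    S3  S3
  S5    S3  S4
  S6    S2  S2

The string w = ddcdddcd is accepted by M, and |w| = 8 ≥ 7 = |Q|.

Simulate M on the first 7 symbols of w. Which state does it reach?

S2

Run of M on the first 7 characters of w = d d c d d d c:
  step 0: S0  (start)
  step 1: S2  (read d: S0→S2)
  step 2: S1  (read d: S2→S1)
  step 3: S3  (read c: S1→S3)
  step 4: S5  (read d: S3→S5)
  step 5: S4  (read d: S5→S4)
  step 6: S3  (read d: S4→S3)
  step 7: S2  (read c: S3→S2)

After reading 7 characters, M is in state S2.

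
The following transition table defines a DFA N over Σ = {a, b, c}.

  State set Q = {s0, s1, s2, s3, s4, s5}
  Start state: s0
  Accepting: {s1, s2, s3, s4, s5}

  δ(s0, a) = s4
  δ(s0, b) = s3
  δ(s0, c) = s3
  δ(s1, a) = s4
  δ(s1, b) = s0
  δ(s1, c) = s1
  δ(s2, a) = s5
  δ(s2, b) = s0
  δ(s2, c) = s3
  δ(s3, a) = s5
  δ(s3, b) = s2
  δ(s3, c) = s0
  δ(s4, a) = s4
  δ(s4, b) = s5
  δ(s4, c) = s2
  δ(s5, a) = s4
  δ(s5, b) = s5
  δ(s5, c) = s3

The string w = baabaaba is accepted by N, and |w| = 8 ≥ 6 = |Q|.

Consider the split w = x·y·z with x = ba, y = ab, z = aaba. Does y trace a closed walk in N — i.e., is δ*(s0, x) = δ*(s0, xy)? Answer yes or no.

yes

State sequence: s0 -b-> s3 -a-> s5 -a-> s4 -b-> s5

After x (step 2): s5. After xy (step 4): s5.
They match, so y = ab drives N around a cycle from s5 back to itself; pumping y any number of times keeps N in s5 before reading z, and xyⁱz ∈ L(N) for every i ≥ 0.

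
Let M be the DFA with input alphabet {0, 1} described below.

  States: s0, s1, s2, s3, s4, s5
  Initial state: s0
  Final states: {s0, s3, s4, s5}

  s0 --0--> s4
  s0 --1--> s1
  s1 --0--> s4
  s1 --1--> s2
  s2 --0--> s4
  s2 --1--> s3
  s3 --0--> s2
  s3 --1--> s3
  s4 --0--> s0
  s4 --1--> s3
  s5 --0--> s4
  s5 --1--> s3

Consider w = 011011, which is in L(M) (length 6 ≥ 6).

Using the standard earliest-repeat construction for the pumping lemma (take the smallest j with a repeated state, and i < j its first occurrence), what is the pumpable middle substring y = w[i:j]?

State sequence: s0 -0-> s4 -1-> s3 -1-> s3 -0-> s2 -1-> s3 -1-> s3
First repeat at step 3: s3 was already visited.

So i = 2, j = 3, giving x = w[0:2] = 01, y = w[2:3] = 1, z = w[3:6] = 011.
Check: |xy| = 3 ≤ 6 and |y| = 1 ≥ 1. Reading y takes M from s3 back to s3, so every xyⁱz is accepted.
Pumping length from the standard proof: p = 6 (the number of states). The repeated state found above gives |xy| = j ≤ 6 and |y| = j − i ≥ 1.

1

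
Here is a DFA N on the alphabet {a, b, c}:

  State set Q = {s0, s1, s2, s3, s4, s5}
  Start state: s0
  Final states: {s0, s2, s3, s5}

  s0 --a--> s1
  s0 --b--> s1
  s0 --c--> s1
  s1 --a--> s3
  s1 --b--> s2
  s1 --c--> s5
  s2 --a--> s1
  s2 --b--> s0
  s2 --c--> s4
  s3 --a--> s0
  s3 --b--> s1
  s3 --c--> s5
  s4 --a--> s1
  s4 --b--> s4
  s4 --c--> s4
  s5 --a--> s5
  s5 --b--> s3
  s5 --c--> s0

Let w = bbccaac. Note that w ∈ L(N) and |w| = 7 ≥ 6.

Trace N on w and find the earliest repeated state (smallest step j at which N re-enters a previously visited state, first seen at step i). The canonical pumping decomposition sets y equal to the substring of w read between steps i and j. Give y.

c

Run of N on w = b b c c a a c:
  step 0: s0  (start)
  step 1: s1  (read b: s0→s1)
  step 2: s2  (read b: s1→s2)
  step 3: s4  (read c: s2→s4)
  step 4: s4  (read c: s4→s4)   ← first repeat (s4 seen earlier)
  step 5: s1  (read a: s4→s1)
  step 6: s3  (read a: s1→s3)
  step 7: s5  (read c: s3→s5)

So i = 3, j = 4, giving x = w[0:3] = bbc, y = w[3:4] = c, z = w[4:7] = aac.
Check: |xy| = 4 ≤ 6 and |y| = 1 ≥ 1. Reading y takes N from s4 back to s4, so every xyⁱz is accepted.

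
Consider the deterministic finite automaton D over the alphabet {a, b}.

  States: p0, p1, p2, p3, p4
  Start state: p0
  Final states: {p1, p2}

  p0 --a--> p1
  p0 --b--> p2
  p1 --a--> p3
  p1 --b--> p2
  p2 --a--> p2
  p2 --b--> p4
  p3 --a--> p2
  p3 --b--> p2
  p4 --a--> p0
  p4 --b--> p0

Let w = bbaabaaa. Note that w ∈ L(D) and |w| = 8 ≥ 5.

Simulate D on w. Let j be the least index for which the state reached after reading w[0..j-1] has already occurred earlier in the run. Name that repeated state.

Run of D on w = b b a a b a a a:
  step 0: p0  (start)
  step 1: p2  (read b: p0→p2)
  step 2: p4  (read b: p2→p4)
  step 3: p0  (read a: p4→p0)   ← first repeat (p0 seen earlier)
  step 4: p1  (read a: p0→p1)
  step 5: p2  (read b: p1→p2)
  step 6: p2  (read a: p2→p2)
  step 7: p2  (read a: p2→p2)
  step 8: p2  (read a: p2→p2)

The earliest repeat is at step j = 3: D is in p0, which it already visited at step i = 0.
With |Q| = 5, pigeonhole forces a state repeat no later than step 5; the substring read between the first and second visits to that state can be pumped.

p0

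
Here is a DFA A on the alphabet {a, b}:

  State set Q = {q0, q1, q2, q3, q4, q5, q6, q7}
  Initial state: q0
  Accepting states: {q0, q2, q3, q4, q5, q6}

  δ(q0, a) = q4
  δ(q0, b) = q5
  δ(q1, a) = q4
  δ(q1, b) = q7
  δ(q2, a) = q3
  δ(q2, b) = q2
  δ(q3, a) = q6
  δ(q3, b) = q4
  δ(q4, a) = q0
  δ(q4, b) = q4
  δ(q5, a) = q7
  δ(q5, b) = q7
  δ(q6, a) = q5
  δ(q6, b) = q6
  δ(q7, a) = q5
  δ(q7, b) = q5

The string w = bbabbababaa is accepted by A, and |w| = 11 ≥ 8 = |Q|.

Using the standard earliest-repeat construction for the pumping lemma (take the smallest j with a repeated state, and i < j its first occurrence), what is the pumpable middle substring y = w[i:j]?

Run of A on w = b b a b b a b a b a a:
  step 0: q0  (start)
  step 1: q5  (read b: q0→q5)
  step 2: q7  (read b: q5→q7)
  step 3: q5  (read a: q7→q5)   ← first repeat (q5 seen earlier)
  step 4: q7  (read b: q5→q7)
  step 5: q5  (read b: q7→q5)
  step 6: q7  (read a: q5→q7)
  step 7: q5  (read b: q7→q5)
  step 8: q7  (read a: q5→q7)
  step 9: q5  (read b: q7→q5)
  step 10: q7  (read a: q5→q7)
  step 11: q5  (read a: q7→q5)

So i = 1, j = 3, giving x = w[0:1] = b, y = w[1:3] = ba, z = w[3:11] = bbababaa.
Check: |xy| = 3 ≤ 8 and |y| = 2 ≥ 1. Reading y takes A from q5 back to q5, so every xyⁱz is accepted.
With |Q| = 8, pigeonhole forces a state repeat no later than step 8; the substring read between the first and second visits to that state can be pumped.

ba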